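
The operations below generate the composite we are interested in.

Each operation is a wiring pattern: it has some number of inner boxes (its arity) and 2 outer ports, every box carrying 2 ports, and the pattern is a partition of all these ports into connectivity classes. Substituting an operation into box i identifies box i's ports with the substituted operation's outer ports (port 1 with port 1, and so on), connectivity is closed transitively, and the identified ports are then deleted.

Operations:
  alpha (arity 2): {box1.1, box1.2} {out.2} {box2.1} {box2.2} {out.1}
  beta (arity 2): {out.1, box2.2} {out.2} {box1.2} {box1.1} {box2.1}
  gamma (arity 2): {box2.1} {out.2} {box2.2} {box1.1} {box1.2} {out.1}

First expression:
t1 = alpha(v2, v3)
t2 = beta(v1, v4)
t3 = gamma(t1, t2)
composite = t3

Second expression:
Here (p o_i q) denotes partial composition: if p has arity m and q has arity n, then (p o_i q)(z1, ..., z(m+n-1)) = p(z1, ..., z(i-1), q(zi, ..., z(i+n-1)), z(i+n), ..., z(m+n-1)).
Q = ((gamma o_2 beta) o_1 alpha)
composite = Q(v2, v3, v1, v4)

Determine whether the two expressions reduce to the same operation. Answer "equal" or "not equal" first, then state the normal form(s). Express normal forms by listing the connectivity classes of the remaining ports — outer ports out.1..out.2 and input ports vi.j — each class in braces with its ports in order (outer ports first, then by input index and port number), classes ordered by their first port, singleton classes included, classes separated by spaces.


equal — both sides give {out.1} {out.2} {v1.1} {v1.2} {v2.1, v2.2} {v3.1} {v3.2} {v4.1} {v4.2}


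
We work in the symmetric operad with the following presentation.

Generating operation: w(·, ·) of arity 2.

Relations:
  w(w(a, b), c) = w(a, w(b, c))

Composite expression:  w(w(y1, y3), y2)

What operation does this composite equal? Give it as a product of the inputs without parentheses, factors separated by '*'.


Associativity of w dissolves the nesting; only the y-input order survives.
w(y1, y3) unparenthesizes to y1 * y3
w(w(y1, y3), y2) unparenthesizes to y1 * y3 * y2

y1 * y3 * y2


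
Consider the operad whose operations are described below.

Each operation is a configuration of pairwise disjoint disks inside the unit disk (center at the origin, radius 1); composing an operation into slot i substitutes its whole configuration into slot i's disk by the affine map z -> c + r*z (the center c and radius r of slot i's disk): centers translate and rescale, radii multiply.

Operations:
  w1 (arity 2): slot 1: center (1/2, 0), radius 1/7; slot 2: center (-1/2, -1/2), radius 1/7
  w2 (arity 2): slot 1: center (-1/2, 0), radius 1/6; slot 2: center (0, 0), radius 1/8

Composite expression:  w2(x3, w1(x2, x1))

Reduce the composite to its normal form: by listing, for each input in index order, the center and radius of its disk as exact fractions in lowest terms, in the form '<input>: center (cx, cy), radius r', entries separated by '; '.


x1: center (-1/16, -1/16), radius 1/56; x2: center (1/16, 0), radius 1/56; x3: center (-1/2, 0), radius 1/6

Below w2, radii multiply path by path; the x-disk centers shift.
x3 passes through 1 substitution, ending at center (-1/2, 0), radius 1/6
x2 passes through 2 substitutions, ending at center (1/16, 0), radius 1/56
x1 passes through 2 substitutions, ending at center (-1/16, -1/16), radius 1/56


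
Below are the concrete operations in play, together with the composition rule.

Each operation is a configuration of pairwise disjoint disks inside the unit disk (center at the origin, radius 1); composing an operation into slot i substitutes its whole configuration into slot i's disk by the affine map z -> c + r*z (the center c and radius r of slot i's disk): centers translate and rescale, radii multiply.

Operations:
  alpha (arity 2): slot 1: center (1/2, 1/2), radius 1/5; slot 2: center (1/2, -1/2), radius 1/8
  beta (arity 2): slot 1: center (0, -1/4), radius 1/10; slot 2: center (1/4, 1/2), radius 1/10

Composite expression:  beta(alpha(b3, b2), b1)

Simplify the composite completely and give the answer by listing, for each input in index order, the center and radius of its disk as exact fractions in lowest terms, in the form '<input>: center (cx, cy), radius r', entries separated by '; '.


b1: center (1/4, 1/2), radius 1/10; b2: center (1/20, -3/10), radius 1/80; b3: center (1/20, -1/5), radius 1/50

Below beta, radii multiply path by path; the b-disk centers shift.
tracing b3 down its 2-map path: center (1/20, -1/5), radius 1/50
tracing b2 down its 2-map path: center (1/20, -3/10), radius 1/80
tracing b1 down its 1-map path: center (1/4, 1/2), radius 1/10


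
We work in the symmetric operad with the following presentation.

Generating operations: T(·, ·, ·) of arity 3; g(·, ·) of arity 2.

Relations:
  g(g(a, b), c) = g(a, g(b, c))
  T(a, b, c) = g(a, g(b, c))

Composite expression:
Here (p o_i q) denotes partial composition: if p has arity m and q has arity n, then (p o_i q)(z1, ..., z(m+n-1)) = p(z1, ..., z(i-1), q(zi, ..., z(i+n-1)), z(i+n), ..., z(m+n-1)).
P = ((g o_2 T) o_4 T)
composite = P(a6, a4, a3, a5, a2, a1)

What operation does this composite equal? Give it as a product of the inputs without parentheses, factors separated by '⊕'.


a6 ⊕ a4 ⊕ a3 ⊕ a5 ⊕ a2 ⊕ a1

All parenthesizations of g agree; list the a-inputs left to right.
T(a5, a2, a1) unparenthesizes to a5 ⊕ a2 ⊕ a1
T(a4, a3, T(a5, a2, a1)) unparenthesizes to a4 ⊕ a3 ⊕ a5 ⊕ a2 ⊕ a1
g(a6, T(a4, a3, T(a5, a2, a1))) unparenthesizes to a6 ⊕ a4 ⊕ a3 ⊕ a5 ⊕ a2 ⊕ a1


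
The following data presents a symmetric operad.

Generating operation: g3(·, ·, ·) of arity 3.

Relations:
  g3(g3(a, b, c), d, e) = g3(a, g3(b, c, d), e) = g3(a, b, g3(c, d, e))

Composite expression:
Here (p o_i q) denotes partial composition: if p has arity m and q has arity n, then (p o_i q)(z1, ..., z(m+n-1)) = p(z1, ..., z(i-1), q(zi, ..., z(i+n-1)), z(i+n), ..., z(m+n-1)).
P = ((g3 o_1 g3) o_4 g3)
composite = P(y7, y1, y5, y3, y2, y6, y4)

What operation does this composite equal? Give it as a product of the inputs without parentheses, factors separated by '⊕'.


y7 ⊕ y1 ⊕ y5 ⊕ y3 ⊕ y2 ⊕ y6 ⊕ y4

Key point: g3 is associative — brackets drop, the y-order remains.
g3(y7, y1, y5) linearizes to y7 ⊕ y1 ⊕ y5
g3(y3, y2, y6) linearizes to y3 ⊕ y2 ⊕ y6
g3(g3(y7, y1, y5), g3(y3, y2, y6), y4) linearizes to y7 ⊕ y1 ⊕ y5 ⊕ y3 ⊕ y2 ⊕ y6 ⊕ y4


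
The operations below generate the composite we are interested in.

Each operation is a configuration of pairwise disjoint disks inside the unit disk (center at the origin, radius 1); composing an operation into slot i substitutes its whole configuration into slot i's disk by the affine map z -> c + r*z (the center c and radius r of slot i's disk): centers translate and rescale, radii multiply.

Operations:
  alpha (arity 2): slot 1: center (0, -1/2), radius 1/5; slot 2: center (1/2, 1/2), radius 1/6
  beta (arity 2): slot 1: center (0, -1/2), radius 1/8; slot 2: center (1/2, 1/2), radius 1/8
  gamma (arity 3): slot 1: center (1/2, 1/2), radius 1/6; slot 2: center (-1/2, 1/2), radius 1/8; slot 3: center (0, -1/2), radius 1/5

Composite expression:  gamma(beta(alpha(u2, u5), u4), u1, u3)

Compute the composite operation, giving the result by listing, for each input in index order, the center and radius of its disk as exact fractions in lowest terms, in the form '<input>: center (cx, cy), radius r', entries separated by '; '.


Each u-disk chains the slot maps above it in gamma; radii multiply.
for u2, the 3-step affine chain lands on center (1/2, 13/32), radius 1/240
for u5, the 3-step affine chain lands on center (49/96, 41/96), radius 1/288
for u4, the 2-step affine chain lands on center (7/12, 7/12), radius 1/48
for u1, the 1-step affine chain lands on center (-1/2, 1/2), radius 1/8
for u3, the 1-step affine chain lands on center (0, -1/2), radius 1/5

u1: center (-1/2, 1/2), radius 1/8; u2: center (1/2, 13/32), radius 1/240; u3: center (0, -1/2), radius 1/5; u4: center (7/12, 7/12), radius 1/48; u5: center (49/96, 41/96), radius 1/288


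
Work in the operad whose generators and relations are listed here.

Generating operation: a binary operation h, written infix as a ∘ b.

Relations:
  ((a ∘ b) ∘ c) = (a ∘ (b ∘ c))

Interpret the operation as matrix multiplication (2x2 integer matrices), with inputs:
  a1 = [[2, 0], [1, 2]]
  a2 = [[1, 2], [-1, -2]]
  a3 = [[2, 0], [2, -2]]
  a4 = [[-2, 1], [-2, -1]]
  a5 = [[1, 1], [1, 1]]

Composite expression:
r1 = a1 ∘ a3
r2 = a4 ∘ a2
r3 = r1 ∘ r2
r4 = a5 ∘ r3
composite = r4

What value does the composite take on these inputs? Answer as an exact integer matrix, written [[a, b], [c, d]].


[[-26, -52], [-26, -52]]

(a1 ∘ a3) = [[4, 0], [6, -4]]
(a4 ∘ a2) = [[-3, -6], [-1, -2]]
((a1 ∘ a3) ∘ (a4 ∘ a2)) = [[-12, -24], [-14, -28]]
(a5 ∘ ((a1 ∘ a3) ∘ (a4 ∘ a2))) = [[-26, -52], [-26, -52]]


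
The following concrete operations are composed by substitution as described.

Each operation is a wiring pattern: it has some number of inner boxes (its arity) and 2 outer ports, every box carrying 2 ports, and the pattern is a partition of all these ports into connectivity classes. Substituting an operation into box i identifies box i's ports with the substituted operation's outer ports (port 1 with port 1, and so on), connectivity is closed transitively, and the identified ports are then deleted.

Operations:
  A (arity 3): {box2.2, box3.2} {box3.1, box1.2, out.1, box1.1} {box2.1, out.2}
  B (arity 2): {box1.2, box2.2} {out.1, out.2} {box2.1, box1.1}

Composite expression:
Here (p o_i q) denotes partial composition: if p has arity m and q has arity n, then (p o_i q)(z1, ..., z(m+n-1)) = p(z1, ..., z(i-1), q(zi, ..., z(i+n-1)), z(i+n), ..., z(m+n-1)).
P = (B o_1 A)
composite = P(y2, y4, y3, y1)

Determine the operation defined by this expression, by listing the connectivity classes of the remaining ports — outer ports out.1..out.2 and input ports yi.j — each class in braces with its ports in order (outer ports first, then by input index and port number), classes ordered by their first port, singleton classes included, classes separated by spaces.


Two ports join when wires chain via B-identified ports.
after A, the pattern on (y2, y4, y3) reads {out.1, y2.1, y2.2, y3.1} {out.2, y4.1} {y3.2, y4.2} (out.j = its outer ports)
after B, the pattern on (y2, y4, y3, y1) reads {out.1, out.2} {y1.1, y2.1, y2.2, y3.1} {y1.2, y4.1} {y3.2, y4.2} (out.j = its outer ports)

{out.1, out.2} {y1.1, y2.1, y2.2, y3.1} {y1.2, y4.1} {y3.2, y4.2}


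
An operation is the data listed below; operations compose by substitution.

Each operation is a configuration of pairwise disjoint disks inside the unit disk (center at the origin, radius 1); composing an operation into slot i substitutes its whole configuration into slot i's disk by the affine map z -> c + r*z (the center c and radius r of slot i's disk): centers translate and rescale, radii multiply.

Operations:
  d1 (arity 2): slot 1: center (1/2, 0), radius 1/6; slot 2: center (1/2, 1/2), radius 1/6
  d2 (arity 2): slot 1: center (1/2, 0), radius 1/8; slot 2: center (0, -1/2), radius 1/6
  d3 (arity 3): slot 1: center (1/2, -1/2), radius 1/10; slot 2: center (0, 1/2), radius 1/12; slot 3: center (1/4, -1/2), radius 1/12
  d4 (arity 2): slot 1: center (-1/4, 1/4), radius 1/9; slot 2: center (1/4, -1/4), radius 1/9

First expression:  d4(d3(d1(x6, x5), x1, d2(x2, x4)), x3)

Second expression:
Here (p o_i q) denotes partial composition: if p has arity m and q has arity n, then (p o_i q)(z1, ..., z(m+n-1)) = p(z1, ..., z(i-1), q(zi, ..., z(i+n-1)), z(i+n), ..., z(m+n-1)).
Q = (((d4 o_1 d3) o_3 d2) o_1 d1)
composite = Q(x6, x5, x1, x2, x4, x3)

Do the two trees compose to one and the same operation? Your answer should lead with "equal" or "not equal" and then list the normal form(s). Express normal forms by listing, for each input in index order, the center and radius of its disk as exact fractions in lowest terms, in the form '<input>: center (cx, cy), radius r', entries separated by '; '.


equal; the common form is x1: center (-1/4, 11/36), radius 1/108; x2: center (-47/216, 7/36), radius 1/864; x3: center (1/4, -1/4), radius 1/9; x4: center (-2/9, 41/216), radius 1/648; x5: center (-17/90, 1/5), radius 1/540; x6: center (-17/90, 7/36), radius 1/540

The first expression reduces to x1: center (-1/4, 11/36), radius 1/108; x2: center (-47/216, 7/36), radius 1/864; x3: center (1/4, -1/4), radius 1/9; x4: center (-2/9, 41/216), radius 1/648; x5: center (-17/90, 1/5), radius 1/540; x6: center (-17/90, 7/36), radius 1/540
The second expression reduces to x1: center (-1/4, 11/36), radius 1/108; x2: center (-47/216, 7/36), radius 1/864; x3: center (1/4, -1/4), radius 1/9; x4: center (-2/9, 41/216), radius 1/648; x5: center (-17/90, 1/5), radius 1/540; x6: center (-17/90, 7/36), radius 1/540
One common form — equal.


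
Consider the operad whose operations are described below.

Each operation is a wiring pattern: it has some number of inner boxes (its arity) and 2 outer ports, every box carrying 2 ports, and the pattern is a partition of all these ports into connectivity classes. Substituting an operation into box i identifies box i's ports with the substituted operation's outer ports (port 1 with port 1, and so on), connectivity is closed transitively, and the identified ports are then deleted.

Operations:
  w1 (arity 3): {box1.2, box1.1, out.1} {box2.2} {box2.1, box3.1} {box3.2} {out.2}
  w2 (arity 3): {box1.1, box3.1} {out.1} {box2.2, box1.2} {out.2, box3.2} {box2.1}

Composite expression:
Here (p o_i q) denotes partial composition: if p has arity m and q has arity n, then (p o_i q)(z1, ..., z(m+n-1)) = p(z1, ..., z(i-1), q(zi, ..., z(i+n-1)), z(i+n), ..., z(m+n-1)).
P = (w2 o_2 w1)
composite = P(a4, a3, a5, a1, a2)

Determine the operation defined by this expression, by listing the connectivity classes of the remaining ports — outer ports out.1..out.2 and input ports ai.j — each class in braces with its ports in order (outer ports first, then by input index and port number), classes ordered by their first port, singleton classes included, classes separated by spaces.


{out.1} {out.2, a2.2} {a1.1, a5.1} {a1.2} {a2.1, a4.1} {a3.1, a3.2} {a4.2} {a5.2}


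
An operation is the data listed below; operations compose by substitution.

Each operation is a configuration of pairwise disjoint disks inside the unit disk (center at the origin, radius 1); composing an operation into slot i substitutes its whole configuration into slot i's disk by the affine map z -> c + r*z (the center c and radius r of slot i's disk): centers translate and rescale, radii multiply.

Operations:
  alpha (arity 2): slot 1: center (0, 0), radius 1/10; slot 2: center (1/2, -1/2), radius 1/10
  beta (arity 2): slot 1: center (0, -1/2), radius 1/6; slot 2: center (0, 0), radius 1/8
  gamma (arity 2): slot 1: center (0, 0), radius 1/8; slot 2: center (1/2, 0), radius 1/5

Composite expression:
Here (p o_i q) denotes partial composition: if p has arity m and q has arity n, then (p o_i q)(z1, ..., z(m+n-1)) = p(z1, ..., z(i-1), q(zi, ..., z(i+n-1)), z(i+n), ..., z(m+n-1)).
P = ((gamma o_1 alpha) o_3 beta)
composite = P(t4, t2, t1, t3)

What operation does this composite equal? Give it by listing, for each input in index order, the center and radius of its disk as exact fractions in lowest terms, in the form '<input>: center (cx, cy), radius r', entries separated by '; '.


t1: center (1/2, -1/10), radius 1/30; t2: center (1/16, -1/16), radius 1/80; t3: center (1/2, 0), radius 1/40; t4: center (0, 0), radius 1/80

Below gamma, radii multiply path by path; the t-disk centers shift.
input t4: composing its 2 substitution steps yields center (0, 0), radius 1/80
input t2: composing its 2 substitution steps yields center (1/16, -1/16), radius 1/80
input t1: composing its 2 substitution steps yields center (1/2, -1/10), radius 1/30
input t3: composing its 2 substitution steps yields center (1/2, 0), radius 1/40


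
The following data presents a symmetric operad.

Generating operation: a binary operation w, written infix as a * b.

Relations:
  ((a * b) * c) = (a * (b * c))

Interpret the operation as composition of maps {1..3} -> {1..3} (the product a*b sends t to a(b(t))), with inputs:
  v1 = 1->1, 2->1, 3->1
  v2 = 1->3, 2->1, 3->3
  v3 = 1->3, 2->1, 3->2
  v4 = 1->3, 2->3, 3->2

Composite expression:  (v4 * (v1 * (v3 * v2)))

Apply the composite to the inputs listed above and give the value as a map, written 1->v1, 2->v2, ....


1->3, 2->3, 3->3

(v3 * v2) = 1->2, 2->3, 3->2
(v1 * (v3 * v2)) = 1->1, 2->1, 3->1
(v4 * (v1 * (v3 * v2))) = 1->3, 2->3, 3->3


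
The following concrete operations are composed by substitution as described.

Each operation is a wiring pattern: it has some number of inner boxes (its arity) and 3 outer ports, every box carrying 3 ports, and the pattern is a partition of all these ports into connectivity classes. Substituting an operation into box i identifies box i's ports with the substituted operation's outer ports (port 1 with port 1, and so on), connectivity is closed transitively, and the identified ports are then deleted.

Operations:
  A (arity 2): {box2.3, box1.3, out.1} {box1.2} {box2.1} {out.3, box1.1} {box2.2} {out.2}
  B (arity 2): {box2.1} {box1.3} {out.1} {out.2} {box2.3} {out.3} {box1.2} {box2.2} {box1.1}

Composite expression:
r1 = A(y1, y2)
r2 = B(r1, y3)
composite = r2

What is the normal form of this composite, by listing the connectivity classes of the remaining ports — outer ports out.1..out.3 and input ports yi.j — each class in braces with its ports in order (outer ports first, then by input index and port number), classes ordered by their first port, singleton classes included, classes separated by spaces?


{out.1} {out.2} {out.3} {y1.1} {y1.2} {y1.3, y2.3} {y2.1} {y2.2} {y3.1} {y3.2} {y3.3}


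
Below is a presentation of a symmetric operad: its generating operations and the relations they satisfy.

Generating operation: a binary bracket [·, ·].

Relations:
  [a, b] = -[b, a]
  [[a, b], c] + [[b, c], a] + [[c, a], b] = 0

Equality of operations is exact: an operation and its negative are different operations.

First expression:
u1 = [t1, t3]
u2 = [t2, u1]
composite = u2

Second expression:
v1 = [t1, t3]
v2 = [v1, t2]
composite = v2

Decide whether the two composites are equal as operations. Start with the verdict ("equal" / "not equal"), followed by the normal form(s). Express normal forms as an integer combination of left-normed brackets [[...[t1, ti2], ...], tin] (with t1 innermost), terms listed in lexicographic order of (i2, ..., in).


The first expression reduces to -[[t1, t3], t2]
The second expression reduces to [[t1, t3], t2]
The forms do not match — not equal.

not equal; first: -[[t1, t3], t2]; second: [[t1, t3], t2]


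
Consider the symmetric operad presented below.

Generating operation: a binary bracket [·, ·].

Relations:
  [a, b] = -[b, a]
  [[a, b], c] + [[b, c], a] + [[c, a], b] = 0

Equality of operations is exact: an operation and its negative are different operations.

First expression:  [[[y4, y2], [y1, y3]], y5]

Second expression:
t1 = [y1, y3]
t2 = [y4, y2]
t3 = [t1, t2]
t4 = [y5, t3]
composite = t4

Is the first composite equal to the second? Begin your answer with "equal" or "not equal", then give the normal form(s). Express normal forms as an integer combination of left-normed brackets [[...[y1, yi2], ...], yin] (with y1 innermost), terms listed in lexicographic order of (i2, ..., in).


In normal form, the first expression is [[[[y1, y3], y2], y4], y5] - [[[[y1, y3], y4], y2], y5]
In normal form, the second expression is [[[[y1, y3], y2], y4], y5] - [[[[y1, y3], y4], y2], y5]
One common form — equal.

equal; both compose to [[[[y1, y3], y2], y4], y5] - [[[[y1, y3], y4], y2], y5]


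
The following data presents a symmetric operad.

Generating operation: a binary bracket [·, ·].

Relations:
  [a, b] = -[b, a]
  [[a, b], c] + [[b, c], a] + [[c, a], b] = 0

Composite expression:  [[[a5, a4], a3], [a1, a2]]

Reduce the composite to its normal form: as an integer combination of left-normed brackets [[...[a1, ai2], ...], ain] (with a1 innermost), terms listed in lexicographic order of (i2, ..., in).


-[[[[a1, a2], a3], a4], a5] + [[[[a1, a2], a3], a5], a4] + [[[[a1, a2], a4], a5], a3] - [[[[a1, a2], a5], a4], a3]

In the tensor algebra, words opening a1 carry the a1-anchored form.
Composite bracket: [[[a5, a4], a3], [a1, a2]]
Applying ab - ba throughout gives 16 signed words (2^4 = 16).
Keep just the words that open with a1:
  word a1a2a3a4a5 has sign -1, contributing -[[[[a1, a2], a3], a4], a5]
  word a1a2a3a5a4 has sign +1, contributing +[[[[a1, a2], a3], a5], a4]
  word a1a2a4a5a3 has sign +1, contributing +[[[[a1, a2], a4], a5], a3]
  word a1a2a5a4a3 has sign -1, contributing -[[[[a1, a2], a5], a4], a3]


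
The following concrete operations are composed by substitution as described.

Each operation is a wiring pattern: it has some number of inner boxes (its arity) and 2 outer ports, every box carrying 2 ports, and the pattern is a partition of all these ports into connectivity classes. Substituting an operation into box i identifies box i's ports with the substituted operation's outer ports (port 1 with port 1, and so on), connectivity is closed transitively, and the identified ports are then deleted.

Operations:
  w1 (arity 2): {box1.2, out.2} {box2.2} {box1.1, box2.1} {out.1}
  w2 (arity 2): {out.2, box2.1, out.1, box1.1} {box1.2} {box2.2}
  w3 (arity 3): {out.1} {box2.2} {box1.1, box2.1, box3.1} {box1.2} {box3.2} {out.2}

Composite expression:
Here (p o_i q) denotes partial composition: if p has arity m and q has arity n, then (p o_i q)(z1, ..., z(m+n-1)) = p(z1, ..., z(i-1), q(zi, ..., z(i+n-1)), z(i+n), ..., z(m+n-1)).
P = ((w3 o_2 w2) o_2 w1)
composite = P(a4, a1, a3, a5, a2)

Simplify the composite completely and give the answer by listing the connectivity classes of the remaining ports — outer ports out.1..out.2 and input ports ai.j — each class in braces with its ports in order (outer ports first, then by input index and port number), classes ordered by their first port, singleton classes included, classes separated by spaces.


{out.1} {out.2} {a1.1, a3.1} {a1.2} {a2.1, a4.1, a5.1} {a2.2} {a3.2} {a4.2} {a5.2}

Connectivity passes through glued w3-boundaries; trace each wire chain.
after w1, the pattern on (a1, a3) reads {out.1} {out.2, a1.2} {a1.1, a3.1} {a3.2} (out.j = its outer ports)
after w2, the pattern on (a1, a3, a5) reads {out.1, out.2, a5.1} {a1.1, a3.1} {a1.2} {a3.2} {a5.2} (out.j = its outer ports)
after w3, the pattern on (a4, a1, a3, a5, a2) reads {out.1} {out.2} {a1.1, a3.1} {a1.2} {a2.1, a4.1, a5.1} {a2.2} {a3.2} {a4.2} {a5.2} (out.j = its outer ports)


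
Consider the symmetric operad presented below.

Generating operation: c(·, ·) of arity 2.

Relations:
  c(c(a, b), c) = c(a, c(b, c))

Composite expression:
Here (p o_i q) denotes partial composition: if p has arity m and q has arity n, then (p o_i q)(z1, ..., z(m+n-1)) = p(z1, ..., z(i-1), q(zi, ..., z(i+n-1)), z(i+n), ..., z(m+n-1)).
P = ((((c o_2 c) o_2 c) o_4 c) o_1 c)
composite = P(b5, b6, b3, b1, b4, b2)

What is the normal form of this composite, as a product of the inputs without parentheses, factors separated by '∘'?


b5 ∘ b6 ∘ b3 ∘ b1 ∘ b4 ∘ b2

Key point: c is associative — brackets drop, the b-order remains.
c(b5, b6) reduces to b5 ∘ b6
c(b3, b1) reduces to b3 ∘ b1
c(b4, b2) reduces to b4 ∘ b2
c(c(b3, b1), c(b4, b2)) reduces to b3 ∘ b1 ∘ b4 ∘ b2
c(c(b5, b6), c(c(b3, b1), c(b4, b2))) reduces to b5 ∘ b6 ∘ b3 ∘ b1 ∘ b4 ∘ b2


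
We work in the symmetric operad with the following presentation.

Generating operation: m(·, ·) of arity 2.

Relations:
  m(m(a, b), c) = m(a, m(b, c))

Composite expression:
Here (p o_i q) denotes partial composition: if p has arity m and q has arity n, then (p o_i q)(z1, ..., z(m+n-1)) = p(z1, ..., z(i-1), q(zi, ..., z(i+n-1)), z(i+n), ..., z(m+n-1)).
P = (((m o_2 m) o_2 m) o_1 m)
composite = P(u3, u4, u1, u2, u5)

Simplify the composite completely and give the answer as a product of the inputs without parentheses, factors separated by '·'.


u3 · u4 · u1 · u2 · u5


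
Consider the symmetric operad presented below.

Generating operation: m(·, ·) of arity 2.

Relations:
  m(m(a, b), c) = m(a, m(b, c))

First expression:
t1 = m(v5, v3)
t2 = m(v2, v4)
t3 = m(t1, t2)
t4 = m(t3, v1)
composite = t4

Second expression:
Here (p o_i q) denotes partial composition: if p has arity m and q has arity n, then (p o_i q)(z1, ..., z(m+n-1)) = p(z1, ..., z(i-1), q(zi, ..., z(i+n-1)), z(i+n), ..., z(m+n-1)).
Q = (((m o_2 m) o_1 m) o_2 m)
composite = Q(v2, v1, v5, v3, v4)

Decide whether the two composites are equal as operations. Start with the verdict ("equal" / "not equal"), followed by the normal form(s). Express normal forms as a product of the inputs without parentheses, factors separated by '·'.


not equal; first: v5 · v3 · v2 · v4 · v1; second: v2 · v1 · v5 · v3 · v4


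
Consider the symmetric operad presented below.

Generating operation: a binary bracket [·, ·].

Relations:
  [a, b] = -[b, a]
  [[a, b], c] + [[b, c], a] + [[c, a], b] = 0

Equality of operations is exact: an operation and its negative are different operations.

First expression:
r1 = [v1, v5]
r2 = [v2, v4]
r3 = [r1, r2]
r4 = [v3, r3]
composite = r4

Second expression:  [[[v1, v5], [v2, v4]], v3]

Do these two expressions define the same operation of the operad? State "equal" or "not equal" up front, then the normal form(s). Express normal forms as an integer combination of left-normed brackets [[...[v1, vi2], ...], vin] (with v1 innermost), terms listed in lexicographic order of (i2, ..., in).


Reducing the first expression gives -[[[[v1, v5], v2], v4], v3] + [[[[v1, v5], v4], v2], v3]
Reducing the second expression gives [[[[v1, v5], v2], v4], v3] - [[[[v1, v5], v4], v2], v3]
Different reductions; not equal.

not equal: they reduce to -[[[[v1, v5], v2], v4], v3] + [[[[v1, v5], v4], v2], v3] and [[[[v1, v5], v2], v4], v3] - [[[[v1, v5], v4], v2], v3]


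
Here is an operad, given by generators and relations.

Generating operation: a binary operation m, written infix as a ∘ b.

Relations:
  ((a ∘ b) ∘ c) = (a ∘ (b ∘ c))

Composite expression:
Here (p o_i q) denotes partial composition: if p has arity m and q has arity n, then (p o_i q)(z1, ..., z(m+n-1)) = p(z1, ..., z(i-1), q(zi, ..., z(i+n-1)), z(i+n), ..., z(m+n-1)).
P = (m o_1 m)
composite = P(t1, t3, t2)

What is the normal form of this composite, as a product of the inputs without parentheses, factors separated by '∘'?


t1 ∘ t3 ∘ t2

Every regrouping of m is equal, so read the t-inputs in written order.
(t1 ∘ t3) spells out as t1 ∘ t3
((t1 ∘ t3) ∘ t2) spells out as t1 ∘ t3 ∘ t2


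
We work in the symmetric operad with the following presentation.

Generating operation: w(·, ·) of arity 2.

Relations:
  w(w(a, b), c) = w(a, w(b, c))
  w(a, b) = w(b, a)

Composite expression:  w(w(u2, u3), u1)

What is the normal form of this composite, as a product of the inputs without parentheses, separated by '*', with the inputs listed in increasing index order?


u1 * u2 * u3

Any arrangement under w is one operation, so sort the u-inputs.
w(u2, u3) unparenthesizes to u2 * u3
w(w(u2, u3), u1) unparenthesizes to u2 * u3 * u1
sorting the factors by input index: u1 * u2 * u3


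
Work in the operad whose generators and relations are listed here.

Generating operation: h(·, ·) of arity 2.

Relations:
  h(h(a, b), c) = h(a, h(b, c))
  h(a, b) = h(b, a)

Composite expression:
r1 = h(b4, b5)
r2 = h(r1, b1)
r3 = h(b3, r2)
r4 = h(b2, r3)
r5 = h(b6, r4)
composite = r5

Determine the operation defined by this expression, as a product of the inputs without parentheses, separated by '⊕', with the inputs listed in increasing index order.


b1 ⊕ b2 ⊕ b3 ⊕ b4 ⊕ b5 ⊕ b6

Key point: h commutes, so take the b-inputs in any fixed order.
h(b4, b5) reduces to b4 ⊕ b5
h(h(b4, b5), b1) reduces to b4 ⊕ b5 ⊕ b1
h(b3, h(h(b4, b5), b1)) reduces to b3 ⊕ b4 ⊕ b5 ⊕ b1
h(b2, h(b3, h(h(b4, b5), b1))) reduces to b2 ⊕ b3 ⊕ b4 ⊕ b5 ⊕ b1
h(b6, h(b2, h(b3, h(h(b4, b5), b1)))) reduces to b6 ⊕ b2 ⊕ b3 ⊕ b4 ⊕ b5 ⊕ b1
putting the inputs in ascending order: b1 ⊕ b2 ⊕ b3 ⊕ b4 ⊕ b5 ⊕ b6


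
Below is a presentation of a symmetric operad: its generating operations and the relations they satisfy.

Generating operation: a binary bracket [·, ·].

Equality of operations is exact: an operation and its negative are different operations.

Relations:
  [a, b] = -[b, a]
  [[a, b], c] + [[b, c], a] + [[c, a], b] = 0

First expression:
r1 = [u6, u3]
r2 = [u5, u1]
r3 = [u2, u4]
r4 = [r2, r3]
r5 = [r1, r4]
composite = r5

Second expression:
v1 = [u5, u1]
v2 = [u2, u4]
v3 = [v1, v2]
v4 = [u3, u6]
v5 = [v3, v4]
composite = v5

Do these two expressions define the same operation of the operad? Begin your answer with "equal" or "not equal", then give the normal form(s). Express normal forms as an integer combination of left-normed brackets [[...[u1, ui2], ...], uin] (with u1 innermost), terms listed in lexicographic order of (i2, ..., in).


equal — both sides give -[[[[[u1, u5], u2], u4], u3], u6] + [[[[[u1, u5], u2], u4], u6], u3] + [[[[[u1, u5], u4], u2], u3], u6] - [[[[[u1, u5], u4], u2], u6], u3]

Reducing the first expression gives -[[[[[u1, u5], u2], u4], u3], u6] + [[[[[u1, u5], u2], u4], u6], u3] + [[[[[u1, u5], u4], u2], u3], u6] - [[[[[u1, u5], u4], u2], u6], u3]
Reducing the second expression gives -[[[[[u1, u5], u2], u4], u3], u6] + [[[[[u1, u5], u2], u4], u6], u3] + [[[[[u1, u5], u4], u2], u3], u6] - [[[[[u1, u5], u4], u2], u6], u3]
The forms coincide; equal.


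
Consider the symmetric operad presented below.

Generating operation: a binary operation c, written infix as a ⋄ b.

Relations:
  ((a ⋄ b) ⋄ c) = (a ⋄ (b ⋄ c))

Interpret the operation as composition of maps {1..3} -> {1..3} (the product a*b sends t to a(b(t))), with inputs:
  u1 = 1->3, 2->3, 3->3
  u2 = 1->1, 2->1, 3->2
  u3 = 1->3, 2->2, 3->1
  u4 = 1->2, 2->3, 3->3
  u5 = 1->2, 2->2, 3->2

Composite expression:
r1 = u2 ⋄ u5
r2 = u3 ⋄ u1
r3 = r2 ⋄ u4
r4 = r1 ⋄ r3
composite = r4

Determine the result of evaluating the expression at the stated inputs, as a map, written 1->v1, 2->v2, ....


1->1, 2->1, 3->1

(u2 ⋄ u5) = 1->1, 2->1, 3->1
(u3 ⋄ u1) = 1->1, 2->1, 3->1
((u3 ⋄ u1) ⋄ u4) = 1->1, 2->1, 3->1
((u2 ⋄ u5) ⋄ ((u3 ⋄ u1) ⋄ u4)) = 1->1, 2->1, 3->1


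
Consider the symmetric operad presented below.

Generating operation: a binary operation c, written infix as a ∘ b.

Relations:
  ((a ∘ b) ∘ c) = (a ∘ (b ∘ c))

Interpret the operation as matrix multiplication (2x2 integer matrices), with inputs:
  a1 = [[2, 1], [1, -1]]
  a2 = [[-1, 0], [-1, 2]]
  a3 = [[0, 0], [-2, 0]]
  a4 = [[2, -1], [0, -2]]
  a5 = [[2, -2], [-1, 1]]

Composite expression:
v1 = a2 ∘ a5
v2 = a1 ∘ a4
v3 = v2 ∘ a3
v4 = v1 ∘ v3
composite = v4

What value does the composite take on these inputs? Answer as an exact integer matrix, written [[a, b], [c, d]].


(a2 ∘ a5) = [[-2, 2], [-4, 4]]
(a1 ∘ a4) = [[4, -4], [2, 1]]
((a1 ∘ a4) ∘ a3) = [[8, 0], [-2, 0]]
((a2 ∘ a5) ∘ ((a1 ∘ a4) ∘ a3)) = [[-20, 0], [-40, 0]]

[[-20, 0], [-40, 0]]


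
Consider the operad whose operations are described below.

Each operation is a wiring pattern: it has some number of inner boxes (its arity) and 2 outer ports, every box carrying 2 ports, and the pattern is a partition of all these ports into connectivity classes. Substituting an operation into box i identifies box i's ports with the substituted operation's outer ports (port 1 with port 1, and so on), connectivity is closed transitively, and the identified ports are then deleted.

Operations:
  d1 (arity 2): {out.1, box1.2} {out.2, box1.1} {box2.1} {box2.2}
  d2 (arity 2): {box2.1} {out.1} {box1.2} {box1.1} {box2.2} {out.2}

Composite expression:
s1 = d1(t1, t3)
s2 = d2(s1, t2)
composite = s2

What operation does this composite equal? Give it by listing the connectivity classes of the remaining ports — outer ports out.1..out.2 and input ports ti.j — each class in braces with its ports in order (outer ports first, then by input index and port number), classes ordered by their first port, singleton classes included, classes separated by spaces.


{out.1} {out.2} {t1.1} {t1.2} {t2.1} {t2.2} {t3.1} {t3.2}


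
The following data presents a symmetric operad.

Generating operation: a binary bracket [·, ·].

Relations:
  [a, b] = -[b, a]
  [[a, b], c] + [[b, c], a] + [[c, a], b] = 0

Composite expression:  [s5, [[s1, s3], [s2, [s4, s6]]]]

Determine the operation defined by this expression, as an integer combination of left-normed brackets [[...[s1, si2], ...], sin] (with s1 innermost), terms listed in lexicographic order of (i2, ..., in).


-[[[[[s1, s3], s2], s4], s6], s5] + [[[[[s1, s3], s2], s6], s4], s5] + [[[[[s1, s3], s4], s6], s2], s5] - [[[[[s1, s3], s6], s4], s2], s5]

Skip Jacobi rewriting: expand, keep s1-initial words, read off terms.
Composite bracket: [s5, [[s1, s3], [s2, [s4, s6]]]]
Applying ab - ba throughout gives 32 signed words (2^5 = 32).
Collect the words opening with s1:
  sign of s1s3s2s4s6s5 is -1, so it contributes -[[[[[s1, s3], s2], s4], s6], s5]
  sign of s1s3s2s6s4s5 is +1, so it contributes +[[[[[s1, s3], s2], s6], s4], s5]
  sign of s1s3s4s6s2s5 is +1, so it contributes +[[[[[s1, s3], s4], s6], s2], s5]
  sign of s1s3s6s4s2s5 is -1, so it contributes -[[[[[s1, s3], s6], s4], s2], s5]


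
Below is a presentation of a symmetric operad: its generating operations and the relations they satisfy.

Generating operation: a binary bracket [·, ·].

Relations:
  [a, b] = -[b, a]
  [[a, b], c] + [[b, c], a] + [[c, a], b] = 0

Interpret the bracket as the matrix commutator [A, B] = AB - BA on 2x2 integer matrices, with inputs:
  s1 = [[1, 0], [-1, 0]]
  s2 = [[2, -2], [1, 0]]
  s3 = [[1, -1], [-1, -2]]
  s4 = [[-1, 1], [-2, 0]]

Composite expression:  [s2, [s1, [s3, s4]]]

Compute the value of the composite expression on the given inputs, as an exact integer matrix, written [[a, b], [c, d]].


[[24, 12], [30, -24]]

[s3, s4] = [[3, 2], [7, -3]]
[s1, [s3, s4]] = [[2, 2], [-13, -2]]
[s2, [s1, [s3, s4]]] = [[24, 12], [30, -24]]


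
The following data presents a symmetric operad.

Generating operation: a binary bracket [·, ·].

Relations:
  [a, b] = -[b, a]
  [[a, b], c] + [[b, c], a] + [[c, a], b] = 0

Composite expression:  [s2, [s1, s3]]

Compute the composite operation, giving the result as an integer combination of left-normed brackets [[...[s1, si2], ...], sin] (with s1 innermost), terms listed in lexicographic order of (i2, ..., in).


-[[s1, s3], s2]

In the tensor algebra, words opening s1 carry the s1-anchored form.
Composite bracket: [s2, [s1, s3]]
Expanding via [a, b] = ab - ba: 4 signed words (2^2 = 4).
Words beginning with s1 determine it all:
  word s1s3s2 has sign -1, contributing -[[s1, s3], s2]


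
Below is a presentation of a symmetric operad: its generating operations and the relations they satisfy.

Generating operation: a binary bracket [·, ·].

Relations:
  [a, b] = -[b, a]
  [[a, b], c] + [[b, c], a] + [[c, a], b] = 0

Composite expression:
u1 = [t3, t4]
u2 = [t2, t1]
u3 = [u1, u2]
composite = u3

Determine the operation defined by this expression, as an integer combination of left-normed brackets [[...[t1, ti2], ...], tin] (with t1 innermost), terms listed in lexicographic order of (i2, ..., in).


A multilinear Lie element is pinned by t1-initial words (t1 innermost).
Composite bracket: [[t3, t4], [t2, t1]]
Each bracket splits as ab - ba, giving 8 signed words (2^3 = 8).
Only words starting with t1 matter:
  sign of t1t2t3t4 is +1, so it contributes +[[[t1, t2], t3], t4]
  sign of t1t2t4t3 is -1, so it contributes -[[[t1, t2], t4], t3]

[[[t1, t2], t3], t4] - [[[t1, t2], t4], t3]


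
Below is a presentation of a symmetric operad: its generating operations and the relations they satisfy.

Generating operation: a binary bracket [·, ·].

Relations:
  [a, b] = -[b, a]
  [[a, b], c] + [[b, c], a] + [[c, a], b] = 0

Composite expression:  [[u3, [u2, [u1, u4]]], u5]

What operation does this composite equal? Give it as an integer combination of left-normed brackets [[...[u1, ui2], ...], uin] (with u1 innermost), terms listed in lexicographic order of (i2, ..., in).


[[[[u1, u4], u2], u3], u5]

In the tensor algebra, words opening u1 carry the u1-anchored form.
Composite bracket: [[u3, [u2, [u1, u4]]], u5]
Each bracket splits as ab - ba, giving 16 signed words (2^4 = 16).
Collect the words opening with u1:
  u1u4u2u3u5 (sign +1) contributes +[[[[u1, u4], u2], u3], u5]


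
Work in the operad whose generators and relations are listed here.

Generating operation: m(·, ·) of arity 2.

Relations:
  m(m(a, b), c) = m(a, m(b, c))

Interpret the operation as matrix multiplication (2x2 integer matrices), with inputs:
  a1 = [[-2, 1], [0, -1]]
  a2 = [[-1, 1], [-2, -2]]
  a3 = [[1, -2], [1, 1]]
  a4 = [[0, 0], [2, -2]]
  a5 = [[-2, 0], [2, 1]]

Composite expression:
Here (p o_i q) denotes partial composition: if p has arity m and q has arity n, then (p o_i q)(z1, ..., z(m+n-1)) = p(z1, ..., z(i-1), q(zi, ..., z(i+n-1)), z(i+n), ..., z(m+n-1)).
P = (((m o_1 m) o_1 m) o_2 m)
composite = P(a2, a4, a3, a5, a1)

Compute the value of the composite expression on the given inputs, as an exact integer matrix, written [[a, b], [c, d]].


[[24, -6], [-48, 12]]

m(a4, a3) = [[0, 0], [0, -6]]
m(a2, m(a4, a3)) = [[0, -6], [0, 12]]
m(m(a2, m(a4, a3)), a5) = [[-12, -6], [24, 12]]
m(m(m(a2, m(a4, a3)), a5), a1) = [[24, -6], [-48, 12]]


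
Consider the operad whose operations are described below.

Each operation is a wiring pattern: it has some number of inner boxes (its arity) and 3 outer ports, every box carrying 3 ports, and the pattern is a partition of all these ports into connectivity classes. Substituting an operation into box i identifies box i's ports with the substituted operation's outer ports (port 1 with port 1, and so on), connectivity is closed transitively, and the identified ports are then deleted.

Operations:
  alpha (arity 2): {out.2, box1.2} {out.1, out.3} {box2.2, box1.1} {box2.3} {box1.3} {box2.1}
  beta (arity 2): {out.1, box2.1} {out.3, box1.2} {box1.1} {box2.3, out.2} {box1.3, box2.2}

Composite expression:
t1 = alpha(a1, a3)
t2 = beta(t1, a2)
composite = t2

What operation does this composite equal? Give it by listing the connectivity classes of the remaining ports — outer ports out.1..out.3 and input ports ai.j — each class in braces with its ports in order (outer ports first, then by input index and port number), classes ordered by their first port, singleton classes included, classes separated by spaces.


{out.1, a2.1} {out.2, a2.3} {out.3, a1.2} {a1.1, a3.2} {a1.3} {a2.2} {a3.1} {a3.3}

Substituting into beta glues patterns; closure does the rest.
stage alpha: inputs (a1, a3), connectivity {out.1, out.3} {out.2, a1.2} {a1.1, a3.2} {a1.3} {a3.1} {a3.3}, out.j its boundary
stage beta: inputs (a1, a3, a2), connectivity {out.1, a2.1} {out.2, a2.3} {out.3, a1.2} {a1.1, a3.2} {a1.3} {a2.2} {a3.1} {a3.3}, out.j its boundary


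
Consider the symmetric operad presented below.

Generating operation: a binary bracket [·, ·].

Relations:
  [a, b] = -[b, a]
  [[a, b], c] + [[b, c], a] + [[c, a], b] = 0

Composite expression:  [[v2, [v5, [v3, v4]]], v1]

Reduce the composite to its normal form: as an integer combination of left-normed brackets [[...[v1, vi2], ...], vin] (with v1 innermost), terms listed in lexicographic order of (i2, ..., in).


Left-normed coefficients sit on the v1-initial expansion words.
Composite bracket: [[v2, [v5, [v3, v4]]], v1]
Applying ab - ba throughout gives 16 signed words (2^4 = 16).
Collect the words opening with v1:
  from v1v2v3v4v5, sign +1: term +[[[[v1, v2], v3], v4], v5]
  from v1v2v4v3v5, sign -1: term -[[[[v1, v2], v4], v3], v5]
  from v1v2v5v3v4, sign -1: term -[[[[v1, v2], v5], v3], v4]
  from v1v2v5v4v3, sign +1: term +[[[[v1, v2], v5], v4], v3]
  from v1v3v4v5v2, sign -1: term -[[[[v1, v3], v4], v5], v2]
  from v1v4v3v5v2, sign +1: term +[[[[v1, v4], v3], v5], v2]
  from v1v5v3v4v2, sign +1: term +[[[[v1, v5], v3], v4], v2]
  from v1v5v4v3v2, sign -1: term -[[[[v1, v5], v4], v3], v2]

[[[[v1, v2], v3], v4], v5] - [[[[v1, v2], v4], v3], v5] - [[[[v1, v2], v5], v3], v4] + [[[[v1, v2], v5], v4], v3] - [[[[v1, v3], v4], v5], v2] + [[[[v1, v4], v3], v5], v2] + [[[[v1, v5], v3], v4], v2] - [[[[v1, v5], v4], v3], v2]
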